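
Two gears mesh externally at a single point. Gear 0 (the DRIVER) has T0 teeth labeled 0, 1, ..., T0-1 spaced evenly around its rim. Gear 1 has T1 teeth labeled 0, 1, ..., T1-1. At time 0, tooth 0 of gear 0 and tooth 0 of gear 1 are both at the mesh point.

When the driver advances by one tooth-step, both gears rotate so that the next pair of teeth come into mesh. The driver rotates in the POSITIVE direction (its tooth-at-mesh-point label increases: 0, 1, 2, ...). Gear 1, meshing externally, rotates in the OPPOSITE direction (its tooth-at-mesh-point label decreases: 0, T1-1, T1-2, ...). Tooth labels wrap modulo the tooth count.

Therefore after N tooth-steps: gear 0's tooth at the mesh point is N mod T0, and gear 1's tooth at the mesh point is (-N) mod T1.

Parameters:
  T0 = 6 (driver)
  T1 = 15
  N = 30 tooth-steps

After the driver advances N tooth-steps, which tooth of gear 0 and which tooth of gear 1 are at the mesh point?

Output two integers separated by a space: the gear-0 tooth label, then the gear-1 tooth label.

Answer: 0 0

Derivation:
Gear 0 (driver, T0=6): tooth at mesh = N mod T0
  30 = 5 * 6 + 0, so 30 mod 6 = 0
  gear 0 tooth = 0
Gear 1 (driven, T1=15): tooth at mesh = (-N) mod T1
  30 = 2 * 15 + 0, so 30 mod 15 = 0
  (-30) mod 15 = 0
Mesh after 30 steps: gear-0 tooth 0 meets gear-1 tooth 0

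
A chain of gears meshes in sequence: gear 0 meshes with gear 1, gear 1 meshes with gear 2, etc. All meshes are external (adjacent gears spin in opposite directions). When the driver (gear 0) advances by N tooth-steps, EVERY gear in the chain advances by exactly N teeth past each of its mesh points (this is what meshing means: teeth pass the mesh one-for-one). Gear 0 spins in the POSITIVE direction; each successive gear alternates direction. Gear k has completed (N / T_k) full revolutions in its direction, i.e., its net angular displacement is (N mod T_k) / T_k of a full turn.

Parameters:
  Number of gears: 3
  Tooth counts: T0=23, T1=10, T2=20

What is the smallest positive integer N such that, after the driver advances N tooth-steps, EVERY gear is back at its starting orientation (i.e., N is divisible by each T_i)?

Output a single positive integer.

Gear k returns to start when N is a multiple of T_k.
All gears at start simultaneously when N is a common multiple of [23, 10, 20]; the smallest such N is lcm(23, 10, 20).
Start: lcm = T0 = 23
Fold in T1=10: gcd(23, 10) = 1; lcm(23, 10) = 23 * 10 / 1 = 230 / 1 = 230
Fold in T2=20: gcd(230, 20) = 10; lcm(230, 20) = 230 * 20 / 10 = 4600 / 10 = 460
Full cycle length = 460

Answer: 460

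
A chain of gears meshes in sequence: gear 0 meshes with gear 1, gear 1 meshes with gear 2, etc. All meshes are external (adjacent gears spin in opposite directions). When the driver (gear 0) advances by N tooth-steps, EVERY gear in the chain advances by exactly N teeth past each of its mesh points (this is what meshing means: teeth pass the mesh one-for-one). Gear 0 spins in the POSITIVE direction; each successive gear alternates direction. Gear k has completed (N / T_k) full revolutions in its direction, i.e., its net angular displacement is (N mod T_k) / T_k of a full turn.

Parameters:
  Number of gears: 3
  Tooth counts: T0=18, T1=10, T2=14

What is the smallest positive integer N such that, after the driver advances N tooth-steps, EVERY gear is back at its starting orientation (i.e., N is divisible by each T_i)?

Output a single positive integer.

Gear k returns to start when N is a multiple of T_k.
All gears at start simultaneously when N is a common multiple of [18, 10, 14]; the smallest such N is lcm(18, 10, 14).
Start: lcm = T0 = 18
Fold in T1=10: gcd(18, 10) = 2; lcm(18, 10) = 18 * 10 / 2 = 180 / 2 = 90
Fold in T2=14: gcd(90, 14) = 2; lcm(90, 14) = 90 * 14 / 2 = 1260 / 2 = 630
Full cycle length = 630

Answer: 630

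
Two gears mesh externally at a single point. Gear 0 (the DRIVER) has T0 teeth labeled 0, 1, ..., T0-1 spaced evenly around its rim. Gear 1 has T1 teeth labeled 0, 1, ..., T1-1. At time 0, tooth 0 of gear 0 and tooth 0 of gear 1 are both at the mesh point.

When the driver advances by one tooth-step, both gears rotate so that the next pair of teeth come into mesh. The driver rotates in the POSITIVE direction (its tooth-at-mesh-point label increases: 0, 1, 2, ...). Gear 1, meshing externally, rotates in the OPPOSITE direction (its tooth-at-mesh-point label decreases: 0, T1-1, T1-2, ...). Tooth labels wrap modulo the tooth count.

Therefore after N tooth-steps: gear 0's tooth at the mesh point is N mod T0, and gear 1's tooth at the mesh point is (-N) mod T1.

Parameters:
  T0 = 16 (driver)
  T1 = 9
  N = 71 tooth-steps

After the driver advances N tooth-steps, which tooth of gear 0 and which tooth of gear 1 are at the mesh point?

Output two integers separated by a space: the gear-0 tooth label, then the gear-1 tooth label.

Gear 0 (driver, T0=16): tooth at mesh = N mod T0
  71 = 4 * 16 + 7, so 71 mod 16 = 7
  gear 0 tooth = 7
Gear 1 (driven, T1=9): tooth at mesh = (-N) mod T1
  71 = 7 * 9 + 8, so 71 mod 9 = 8
  (-71) mod 9 = (-8) mod 9 = 9 - 8 = 1
Mesh after 71 steps: gear-0 tooth 7 meets gear-1 tooth 1

Answer: 7 1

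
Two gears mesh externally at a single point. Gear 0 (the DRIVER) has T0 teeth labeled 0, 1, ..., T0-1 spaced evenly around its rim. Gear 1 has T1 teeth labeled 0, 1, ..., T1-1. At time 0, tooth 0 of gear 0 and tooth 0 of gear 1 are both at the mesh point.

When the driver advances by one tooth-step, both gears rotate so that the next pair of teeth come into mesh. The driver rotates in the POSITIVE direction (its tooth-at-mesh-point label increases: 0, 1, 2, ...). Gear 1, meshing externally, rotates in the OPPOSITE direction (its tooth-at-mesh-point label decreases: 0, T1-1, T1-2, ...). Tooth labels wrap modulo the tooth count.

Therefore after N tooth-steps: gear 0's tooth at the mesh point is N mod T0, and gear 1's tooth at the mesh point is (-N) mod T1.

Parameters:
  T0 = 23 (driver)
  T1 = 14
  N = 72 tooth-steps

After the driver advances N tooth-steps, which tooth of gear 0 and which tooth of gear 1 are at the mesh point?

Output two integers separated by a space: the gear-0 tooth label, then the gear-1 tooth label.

Gear 0 (driver, T0=23): tooth at mesh = N mod T0
  72 = 3 * 23 + 3, so 72 mod 23 = 3
  gear 0 tooth = 3
Gear 1 (driven, T1=14): tooth at mesh = (-N) mod T1
  72 = 5 * 14 + 2, so 72 mod 14 = 2
  (-72) mod 14 = (-2) mod 14 = 14 - 2 = 12
Mesh after 72 steps: gear-0 tooth 3 meets gear-1 tooth 12

Answer: 3 12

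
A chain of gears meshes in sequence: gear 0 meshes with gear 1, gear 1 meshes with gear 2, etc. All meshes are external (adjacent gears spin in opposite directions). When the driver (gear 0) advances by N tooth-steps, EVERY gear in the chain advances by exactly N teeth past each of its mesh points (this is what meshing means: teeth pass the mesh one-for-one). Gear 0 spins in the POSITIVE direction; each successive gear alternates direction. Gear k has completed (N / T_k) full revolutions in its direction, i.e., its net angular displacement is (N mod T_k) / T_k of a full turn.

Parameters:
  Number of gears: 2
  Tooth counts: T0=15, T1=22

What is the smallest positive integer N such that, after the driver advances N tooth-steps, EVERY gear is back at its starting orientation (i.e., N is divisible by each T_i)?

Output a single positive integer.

Gear k returns to start when N is a multiple of T_k.
All gears at start simultaneously when N is a common multiple of [15, 22]; the smallest such N is lcm(15, 22).
Start: lcm = T0 = 15
Fold in T1=22: gcd(15, 22) = 1; lcm(15, 22) = 15 * 22 / 1 = 330 / 1 = 330
Full cycle length = 330

Answer: 330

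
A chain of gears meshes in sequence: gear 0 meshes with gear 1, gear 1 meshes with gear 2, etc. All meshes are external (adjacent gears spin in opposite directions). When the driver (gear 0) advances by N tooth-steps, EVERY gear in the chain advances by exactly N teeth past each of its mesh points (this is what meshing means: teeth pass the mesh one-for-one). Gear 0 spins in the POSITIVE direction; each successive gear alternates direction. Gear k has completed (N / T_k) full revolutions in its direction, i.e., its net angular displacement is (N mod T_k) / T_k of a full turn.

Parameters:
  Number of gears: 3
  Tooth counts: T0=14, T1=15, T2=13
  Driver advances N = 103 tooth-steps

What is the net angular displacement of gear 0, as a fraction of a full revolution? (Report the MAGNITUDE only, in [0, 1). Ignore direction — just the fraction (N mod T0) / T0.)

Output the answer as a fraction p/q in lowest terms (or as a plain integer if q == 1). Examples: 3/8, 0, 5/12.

Answer: 5/14

Derivation:
Chain of 3 gears, tooth counts: [14, 15, 13]
  gear 0: T0=14, direction=positive, advance = 103 mod 14 = 5 teeth = 5/14 turn
  gear 1: T1=15, direction=negative, advance = 103 mod 15 = 13 teeth = 13/15 turn
  gear 2: T2=13, direction=positive, advance = 103 mod 13 = 12 teeth = 12/13 turn
Gear 0: 103 mod 14 = 5
Fraction = 5 / 14 = 5/14 (gcd(5,14)=1) = 5/14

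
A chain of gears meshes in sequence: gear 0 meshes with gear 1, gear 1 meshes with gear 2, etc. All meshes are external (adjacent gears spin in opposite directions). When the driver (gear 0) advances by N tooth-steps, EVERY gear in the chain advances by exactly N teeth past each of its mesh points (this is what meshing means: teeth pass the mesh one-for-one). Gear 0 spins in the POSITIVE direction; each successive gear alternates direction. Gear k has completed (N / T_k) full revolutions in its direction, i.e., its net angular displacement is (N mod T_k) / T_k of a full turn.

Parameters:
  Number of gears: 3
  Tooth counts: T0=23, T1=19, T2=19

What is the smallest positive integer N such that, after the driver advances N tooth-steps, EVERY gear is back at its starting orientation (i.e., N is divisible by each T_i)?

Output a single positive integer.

Answer: 437

Derivation:
Gear k returns to start when N is a multiple of T_k.
All gears at start simultaneously when N is a common multiple of [23, 19, 19]; the smallest such N is lcm(23, 19, 19).
Start: lcm = T0 = 23
Fold in T1=19: gcd(23, 19) = 1; lcm(23, 19) = 23 * 19 / 1 = 437 / 1 = 437
Fold in T2=19: gcd(437, 19) = 19; lcm(437, 19) = 437 * 19 / 19 = 8303 / 19 = 437
Full cycle length = 437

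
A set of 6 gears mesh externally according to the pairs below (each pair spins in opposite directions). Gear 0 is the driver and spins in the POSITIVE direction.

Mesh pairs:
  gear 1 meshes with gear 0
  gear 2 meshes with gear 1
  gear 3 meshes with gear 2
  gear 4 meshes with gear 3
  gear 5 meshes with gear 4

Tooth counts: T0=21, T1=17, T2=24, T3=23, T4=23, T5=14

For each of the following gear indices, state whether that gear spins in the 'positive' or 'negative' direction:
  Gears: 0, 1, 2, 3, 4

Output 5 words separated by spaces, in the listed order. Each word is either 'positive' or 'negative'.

Gear 0 (driver): positive (depth 0)
  gear 1: meshes with gear 0 -> depth 1 -> negative (opposite of gear 0)
  gear 2: meshes with gear 1 -> depth 2 -> positive (opposite of gear 1)
  gear 3: meshes with gear 2 -> depth 3 -> negative (opposite of gear 2)
  gear 4: meshes with gear 3 -> depth 4 -> positive (opposite of gear 3)
  gear 5: meshes with gear 4 -> depth 5 -> negative (opposite of gear 4)
Queried indices 0, 1, 2, 3, 4 -> positive, negative, positive, negative, positive

Answer: positive negative positive negative positive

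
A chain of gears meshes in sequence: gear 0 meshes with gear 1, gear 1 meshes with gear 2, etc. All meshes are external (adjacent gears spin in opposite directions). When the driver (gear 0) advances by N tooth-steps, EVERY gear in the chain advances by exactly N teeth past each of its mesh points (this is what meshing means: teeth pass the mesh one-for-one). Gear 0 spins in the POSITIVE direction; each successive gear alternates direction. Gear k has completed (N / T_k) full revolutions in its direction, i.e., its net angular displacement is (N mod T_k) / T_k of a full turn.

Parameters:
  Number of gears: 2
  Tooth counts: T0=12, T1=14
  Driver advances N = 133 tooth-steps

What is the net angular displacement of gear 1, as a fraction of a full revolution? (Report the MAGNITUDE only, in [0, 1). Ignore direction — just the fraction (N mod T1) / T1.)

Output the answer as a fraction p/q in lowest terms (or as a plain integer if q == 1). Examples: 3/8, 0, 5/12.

Answer: 1/2

Derivation:
Chain of 2 gears, tooth counts: [12, 14]
  gear 0: T0=12, direction=positive, advance = 133 mod 12 = 1 teeth = 1/12 turn
  gear 1: T1=14, direction=negative, advance = 133 mod 14 = 7 teeth = 7/14 turn
Gear 1: 133 mod 14 = 7
Fraction = 7 / 14 = 1/2 (gcd(7,14)=7) = 1/2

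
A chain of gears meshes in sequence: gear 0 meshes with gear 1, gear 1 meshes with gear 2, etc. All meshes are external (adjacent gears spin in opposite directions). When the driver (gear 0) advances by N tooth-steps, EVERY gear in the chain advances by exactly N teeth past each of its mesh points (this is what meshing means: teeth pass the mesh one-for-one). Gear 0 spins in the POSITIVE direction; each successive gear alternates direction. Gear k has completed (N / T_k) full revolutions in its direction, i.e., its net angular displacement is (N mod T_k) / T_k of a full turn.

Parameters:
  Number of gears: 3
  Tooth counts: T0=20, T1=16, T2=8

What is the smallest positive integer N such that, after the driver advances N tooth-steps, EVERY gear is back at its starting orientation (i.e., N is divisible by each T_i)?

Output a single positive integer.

Gear k returns to start when N is a multiple of T_k.
All gears at start simultaneously when N is a common multiple of [20, 16, 8]; the smallest such N is lcm(20, 16, 8).
Start: lcm = T0 = 20
Fold in T1=16: gcd(20, 16) = 4; lcm(20, 16) = 20 * 16 / 4 = 320 / 4 = 80
Fold in T2=8: gcd(80, 8) = 8; lcm(80, 8) = 80 * 8 / 8 = 640 / 8 = 80
Full cycle length = 80

Answer: 80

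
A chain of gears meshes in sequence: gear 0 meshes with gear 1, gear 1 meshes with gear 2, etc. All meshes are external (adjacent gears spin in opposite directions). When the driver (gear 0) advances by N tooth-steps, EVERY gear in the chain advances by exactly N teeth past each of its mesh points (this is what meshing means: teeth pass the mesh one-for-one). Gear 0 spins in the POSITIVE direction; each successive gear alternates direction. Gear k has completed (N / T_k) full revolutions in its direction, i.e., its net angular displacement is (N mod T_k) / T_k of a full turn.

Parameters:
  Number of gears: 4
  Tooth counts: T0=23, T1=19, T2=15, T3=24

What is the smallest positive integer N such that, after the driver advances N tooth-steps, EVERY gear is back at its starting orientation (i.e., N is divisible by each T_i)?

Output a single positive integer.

Gear k returns to start when N is a multiple of T_k.
All gears at start simultaneously when N is a common multiple of [23, 19, 15, 24]; the smallest such N is lcm(23, 19, 15, 24).
Start: lcm = T0 = 23
Fold in T1=19: gcd(23, 19) = 1; lcm(23, 19) = 23 * 19 / 1 = 437 / 1 = 437
Fold in T2=15: gcd(437, 15) = 1; lcm(437, 15) = 437 * 15 / 1 = 6555 / 1 = 6555
Fold in T3=24: gcd(6555, 24) = 3; lcm(6555, 24) = 6555 * 24 / 3 = 157320 / 3 = 52440
Full cycle length = 52440

Answer: 52440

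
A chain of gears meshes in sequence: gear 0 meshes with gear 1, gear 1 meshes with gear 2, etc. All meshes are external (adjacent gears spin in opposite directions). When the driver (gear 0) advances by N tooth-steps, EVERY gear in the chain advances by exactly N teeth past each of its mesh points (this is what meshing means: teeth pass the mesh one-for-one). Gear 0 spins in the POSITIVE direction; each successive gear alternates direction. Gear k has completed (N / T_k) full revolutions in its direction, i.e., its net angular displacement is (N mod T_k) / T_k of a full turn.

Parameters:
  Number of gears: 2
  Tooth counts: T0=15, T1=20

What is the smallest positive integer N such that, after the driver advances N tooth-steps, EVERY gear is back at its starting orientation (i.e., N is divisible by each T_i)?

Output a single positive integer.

Gear k returns to start when N is a multiple of T_k.
All gears at start simultaneously when N is a common multiple of [15, 20]; the smallest such N is lcm(15, 20).
Start: lcm = T0 = 15
Fold in T1=20: gcd(15, 20) = 5; lcm(15, 20) = 15 * 20 / 5 = 300 / 5 = 60
Full cycle length = 60

Answer: 60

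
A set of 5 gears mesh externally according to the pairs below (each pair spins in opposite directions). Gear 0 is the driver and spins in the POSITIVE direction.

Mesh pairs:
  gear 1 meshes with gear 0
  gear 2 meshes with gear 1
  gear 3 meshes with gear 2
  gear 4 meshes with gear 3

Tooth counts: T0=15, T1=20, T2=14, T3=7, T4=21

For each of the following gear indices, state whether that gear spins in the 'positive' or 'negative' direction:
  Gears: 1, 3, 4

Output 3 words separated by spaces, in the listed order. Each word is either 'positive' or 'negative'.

Gear 0 (driver): positive (depth 0)
  gear 1: meshes with gear 0 -> depth 1 -> negative (opposite of gear 0)
  gear 2: meshes with gear 1 -> depth 2 -> positive (opposite of gear 1)
  gear 3: meshes with gear 2 -> depth 3 -> negative (opposite of gear 2)
  gear 4: meshes with gear 3 -> depth 4 -> positive (opposite of gear 3)
Queried indices 1, 3, 4 -> negative, negative, positive

Answer: negative negative positive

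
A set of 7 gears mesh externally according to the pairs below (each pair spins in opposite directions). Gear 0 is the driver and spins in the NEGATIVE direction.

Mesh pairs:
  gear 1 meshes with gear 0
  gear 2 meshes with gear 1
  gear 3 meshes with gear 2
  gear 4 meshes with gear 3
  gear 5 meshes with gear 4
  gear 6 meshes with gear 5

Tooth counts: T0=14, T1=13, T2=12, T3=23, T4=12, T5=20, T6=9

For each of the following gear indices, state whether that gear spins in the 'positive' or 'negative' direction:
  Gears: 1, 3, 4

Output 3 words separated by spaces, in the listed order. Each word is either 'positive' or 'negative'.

Gear 0 (driver): negative (depth 0)
  gear 1: meshes with gear 0 -> depth 1 -> positive (opposite of gear 0)
  gear 2: meshes with gear 1 -> depth 2 -> negative (opposite of gear 1)
  gear 3: meshes with gear 2 -> depth 3 -> positive (opposite of gear 2)
  gear 4: meshes with gear 3 -> depth 4 -> negative (opposite of gear 3)
  gear 5: meshes with gear 4 -> depth 5 -> positive (opposite of gear 4)
  gear 6: meshes with gear 5 -> depth 6 -> negative (opposite of gear 5)
Queried indices 1, 3, 4 -> positive, positive, negative

Answer: positive positive negative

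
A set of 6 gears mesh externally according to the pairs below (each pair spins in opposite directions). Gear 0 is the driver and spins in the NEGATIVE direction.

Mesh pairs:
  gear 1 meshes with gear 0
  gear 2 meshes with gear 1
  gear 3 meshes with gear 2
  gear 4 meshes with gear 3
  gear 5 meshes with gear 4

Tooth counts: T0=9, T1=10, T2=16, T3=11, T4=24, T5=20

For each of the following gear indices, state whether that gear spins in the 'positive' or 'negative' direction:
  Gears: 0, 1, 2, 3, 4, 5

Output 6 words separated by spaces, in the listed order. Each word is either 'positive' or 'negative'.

Answer: negative positive negative positive negative positive

Derivation:
Gear 0 (driver): negative (depth 0)
  gear 1: meshes with gear 0 -> depth 1 -> positive (opposite of gear 0)
  gear 2: meshes with gear 1 -> depth 2 -> negative (opposite of gear 1)
  gear 3: meshes with gear 2 -> depth 3 -> positive (opposite of gear 2)
  gear 4: meshes with gear 3 -> depth 4 -> negative (opposite of gear 3)
  gear 5: meshes with gear 4 -> depth 5 -> positive (opposite of gear 4)
Queried indices 0, 1, 2, 3, 4, 5 -> negative, positive, negative, positive, negative, positive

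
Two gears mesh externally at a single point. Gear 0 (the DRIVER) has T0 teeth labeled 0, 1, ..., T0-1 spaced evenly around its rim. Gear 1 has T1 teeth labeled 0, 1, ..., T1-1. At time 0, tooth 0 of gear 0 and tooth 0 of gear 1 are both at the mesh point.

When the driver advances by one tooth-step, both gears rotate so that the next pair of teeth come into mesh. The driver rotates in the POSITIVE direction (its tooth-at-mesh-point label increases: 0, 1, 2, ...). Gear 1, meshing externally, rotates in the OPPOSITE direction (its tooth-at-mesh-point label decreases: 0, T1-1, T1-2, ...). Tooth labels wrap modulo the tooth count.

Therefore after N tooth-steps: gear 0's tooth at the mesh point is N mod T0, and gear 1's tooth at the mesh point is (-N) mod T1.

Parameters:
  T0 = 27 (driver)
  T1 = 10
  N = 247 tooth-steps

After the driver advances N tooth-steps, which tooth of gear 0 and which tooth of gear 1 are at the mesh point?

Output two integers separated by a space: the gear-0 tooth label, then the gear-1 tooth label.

Gear 0 (driver, T0=27): tooth at mesh = N mod T0
  247 = 9 * 27 + 4, so 247 mod 27 = 4
  gear 0 tooth = 4
Gear 1 (driven, T1=10): tooth at mesh = (-N) mod T1
  247 = 24 * 10 + 7, so 247 mod 10 = 7
  (-247) mod 10 = (-7) mod 10 = 10 - 7 = 3
Mesh after 247 steps: gear-0 tooth 4 meets gear-1 tooth 3

Answer: 4 3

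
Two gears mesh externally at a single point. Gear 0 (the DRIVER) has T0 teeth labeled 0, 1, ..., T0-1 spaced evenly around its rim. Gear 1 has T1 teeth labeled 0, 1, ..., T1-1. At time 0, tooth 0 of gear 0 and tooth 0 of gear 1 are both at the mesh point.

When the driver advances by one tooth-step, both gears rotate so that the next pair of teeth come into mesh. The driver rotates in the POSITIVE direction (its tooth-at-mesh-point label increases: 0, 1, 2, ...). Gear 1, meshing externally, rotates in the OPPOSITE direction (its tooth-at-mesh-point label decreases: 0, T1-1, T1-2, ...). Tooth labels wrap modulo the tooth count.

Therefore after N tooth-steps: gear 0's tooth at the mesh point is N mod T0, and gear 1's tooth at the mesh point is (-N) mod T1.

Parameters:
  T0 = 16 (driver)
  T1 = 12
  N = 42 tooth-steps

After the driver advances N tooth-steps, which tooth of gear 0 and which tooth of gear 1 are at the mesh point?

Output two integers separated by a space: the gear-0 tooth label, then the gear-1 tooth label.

Answer: 10 6

Derivation:
Gear 0 (driver, T0=16): tooth at mesh = N mod T0
  42 = 2 * 16 + 10, so 42 mod 16 = 10
  gear 0 tooth = 10
Gear 1 (driven, T1=12): tooth at mesh = (-N) mod T1
  42 = 3 * 12 + 6, so 42 mod 12 = 6
  (-42) mod 12 = (-6) mod 12 = 12 - 6 = 6
Mesh after 42 steps: gear-0 tooth 10 meets gear-1 tooth 6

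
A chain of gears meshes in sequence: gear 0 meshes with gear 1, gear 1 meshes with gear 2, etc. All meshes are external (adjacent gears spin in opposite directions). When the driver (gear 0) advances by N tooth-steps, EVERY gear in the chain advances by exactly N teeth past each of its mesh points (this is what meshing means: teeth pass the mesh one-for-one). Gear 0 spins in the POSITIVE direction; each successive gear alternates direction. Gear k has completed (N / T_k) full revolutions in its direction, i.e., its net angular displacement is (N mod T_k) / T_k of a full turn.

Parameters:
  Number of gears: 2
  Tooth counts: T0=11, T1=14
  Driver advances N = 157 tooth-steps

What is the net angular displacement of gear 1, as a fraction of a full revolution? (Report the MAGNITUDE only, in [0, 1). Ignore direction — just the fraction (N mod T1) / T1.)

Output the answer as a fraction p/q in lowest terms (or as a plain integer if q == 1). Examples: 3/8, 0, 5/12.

Answer: 3/14

Derivation:
Chain of 2 gears, tooth counts: [11, 14]
  gear 0: T0=11, direction=positive, advance = 157 mod 11 = 3 teeth = 3/11 turn
  gear 1: T1=14, direction=negative, advance = 157 mod 14 = 3 teeth = 3/14 turn
Gear 1: 157 mod 14 = 3
Fraction = 3 / 14 = 3/14 (gcd(3,14)=1) = 3/14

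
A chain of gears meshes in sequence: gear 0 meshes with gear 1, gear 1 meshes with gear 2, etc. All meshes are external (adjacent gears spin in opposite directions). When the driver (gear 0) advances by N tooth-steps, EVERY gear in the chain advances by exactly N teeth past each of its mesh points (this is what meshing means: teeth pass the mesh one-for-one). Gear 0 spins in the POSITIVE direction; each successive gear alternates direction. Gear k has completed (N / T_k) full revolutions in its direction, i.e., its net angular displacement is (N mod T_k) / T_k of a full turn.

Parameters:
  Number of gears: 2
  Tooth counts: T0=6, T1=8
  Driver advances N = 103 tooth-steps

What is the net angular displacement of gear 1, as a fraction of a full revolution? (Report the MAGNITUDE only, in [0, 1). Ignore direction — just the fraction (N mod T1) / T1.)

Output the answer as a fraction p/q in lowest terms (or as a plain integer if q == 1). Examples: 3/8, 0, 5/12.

Chain of 2 gears, tooth counts: [6, 8]
  gear 0: T0=6, direction=positive, advance = 103 mod 6 = 1 teeth = 1/6 turn
  gear 1: T1=8, direction=negative, advance = 103 mod 8 = 7 teeth = 7/8 turn
Gear 1: 103 mod 8 = 7
Fraction = 7 / 8 = 7/8 (gcd(7,8)=1) = 7/8

Answer: 7/8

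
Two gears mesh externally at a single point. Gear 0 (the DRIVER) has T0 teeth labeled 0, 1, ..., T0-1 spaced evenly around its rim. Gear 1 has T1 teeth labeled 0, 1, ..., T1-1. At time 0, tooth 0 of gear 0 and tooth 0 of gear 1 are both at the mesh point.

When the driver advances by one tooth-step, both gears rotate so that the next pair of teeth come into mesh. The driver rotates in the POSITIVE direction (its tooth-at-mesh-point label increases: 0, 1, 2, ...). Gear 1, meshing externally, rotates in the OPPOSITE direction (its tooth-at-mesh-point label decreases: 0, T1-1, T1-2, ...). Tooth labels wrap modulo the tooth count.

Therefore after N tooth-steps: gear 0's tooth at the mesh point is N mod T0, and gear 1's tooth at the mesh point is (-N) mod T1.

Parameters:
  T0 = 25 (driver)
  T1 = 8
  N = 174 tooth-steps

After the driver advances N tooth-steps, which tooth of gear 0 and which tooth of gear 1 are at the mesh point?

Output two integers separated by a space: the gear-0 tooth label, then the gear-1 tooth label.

Answer: 24 2

Derivation:
Gear 0 (driver, T0=25): tooth at mesh = N mod T0
  174 = 6 * 25 + 24, so 174 mod 25 = 24
  gear 0 tooth = 24
Gear 1 (driven, T1=8): tooth at mesh = (-N) mod T1
  174 = 21 * 8 + 6, so 174 mod 8 = 6
  (-174) mod 8 = (-6) mod 8 = 8 - 6 = 2
Mesh after 174 steps: gear-0 tooth 24 meets gear-1 tooth 2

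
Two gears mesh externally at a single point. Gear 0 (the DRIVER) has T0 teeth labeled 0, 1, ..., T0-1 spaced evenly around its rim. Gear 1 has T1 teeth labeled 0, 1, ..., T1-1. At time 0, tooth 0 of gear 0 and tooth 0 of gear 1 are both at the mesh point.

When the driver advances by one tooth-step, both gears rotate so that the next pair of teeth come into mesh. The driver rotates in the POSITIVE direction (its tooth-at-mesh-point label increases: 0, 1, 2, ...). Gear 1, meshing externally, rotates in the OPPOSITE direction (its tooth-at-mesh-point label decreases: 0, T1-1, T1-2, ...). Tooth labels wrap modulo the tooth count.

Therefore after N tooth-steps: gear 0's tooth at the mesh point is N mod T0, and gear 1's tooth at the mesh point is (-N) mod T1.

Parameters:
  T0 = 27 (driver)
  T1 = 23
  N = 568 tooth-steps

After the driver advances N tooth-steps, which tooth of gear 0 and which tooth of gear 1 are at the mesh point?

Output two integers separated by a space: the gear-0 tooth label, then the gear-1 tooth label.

Answer: 1 7

Derivation:
Gear 0 (driver, T0=27): tooth at mesh = N mod T0
  568 = 21 * 27 + 1, so 568 mod 27 = 1
  gear 0 tooth = 1
Gear 1 (driven, T1=23): tooth at mesh = (-N) mod T1
  568 = 24 * 23 + 16, so 568 mod 23 = 16
  (-568) mod 23 = (-16) mod 23 = 23 - 16 = 7
Mesh after 568 steps: gear-0 tooth 1 meets gear-1 tooth 7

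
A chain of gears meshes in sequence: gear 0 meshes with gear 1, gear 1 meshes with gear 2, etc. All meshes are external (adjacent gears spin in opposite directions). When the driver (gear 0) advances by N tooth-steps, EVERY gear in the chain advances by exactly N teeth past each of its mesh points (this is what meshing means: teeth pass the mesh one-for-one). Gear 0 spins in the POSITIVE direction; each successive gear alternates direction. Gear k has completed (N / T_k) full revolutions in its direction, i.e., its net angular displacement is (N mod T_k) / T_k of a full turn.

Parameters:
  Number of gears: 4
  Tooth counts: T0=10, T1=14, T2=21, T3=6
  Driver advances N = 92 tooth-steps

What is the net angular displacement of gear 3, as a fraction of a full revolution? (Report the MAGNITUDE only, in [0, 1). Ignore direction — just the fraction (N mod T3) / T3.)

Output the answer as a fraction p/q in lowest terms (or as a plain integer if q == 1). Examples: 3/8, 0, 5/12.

Answer: 1/3

Derivation:
Chain of 4 gears, tooth counts: [10, 14, 21, 6]
  gear 0: T0=10, direction=positive, advance = 92 mod 10 = 2 teeth = 2/10 turn
  gear 1: T1=14, direction=negative, advance = 92 mod 14 = 8 teeth = 8/14 turn
  gear 2: T2=21, direction=positive, advance = 92 mod 21 = 8 teeth = 8/21 turn
  gear 3: T3=6, direction=negative, advance = 92 mod 6 = 2 teeth = 2/6 turn
Gear 3: 92 mod 6 = 2
Fraction = 2 / 6 = 1/3 (gcd(2,6)=2) = 1/3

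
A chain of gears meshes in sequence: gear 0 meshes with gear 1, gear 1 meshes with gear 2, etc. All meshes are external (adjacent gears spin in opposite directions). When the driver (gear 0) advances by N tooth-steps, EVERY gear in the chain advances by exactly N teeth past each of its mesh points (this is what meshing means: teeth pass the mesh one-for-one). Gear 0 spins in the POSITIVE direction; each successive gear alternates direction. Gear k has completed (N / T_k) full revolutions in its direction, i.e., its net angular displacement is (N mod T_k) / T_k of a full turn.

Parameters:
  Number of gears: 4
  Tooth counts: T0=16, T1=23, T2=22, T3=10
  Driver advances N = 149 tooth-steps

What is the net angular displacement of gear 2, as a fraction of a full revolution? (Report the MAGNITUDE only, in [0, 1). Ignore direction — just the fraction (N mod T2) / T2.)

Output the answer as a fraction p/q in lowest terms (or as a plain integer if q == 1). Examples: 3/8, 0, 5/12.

Chain of 4 gears, tooth counts: [16, 23, 22, 10]
  gear 0: T0=16, direction=positive, advance = 149 mod 16 = 5 teeth = 5/16 turn
  gear 1: T1=23, direction=negative, advance = 149 mod 23 = 11 teeth = 11/23 turn
  gear 2: T2=22, direction=positive, advance = 149 mod 22 = 17 teeth = 17/22 turn
  gear 3: T3=10, direction=negative, advance = 149 mod 10 = 9 teeth = 9/10 turn
Gear 2: 149 mod 22 = 17
Fraction = 17 / 22 = 17/22 (gcd(17,22)=1) = 17/22

Answer: 17/22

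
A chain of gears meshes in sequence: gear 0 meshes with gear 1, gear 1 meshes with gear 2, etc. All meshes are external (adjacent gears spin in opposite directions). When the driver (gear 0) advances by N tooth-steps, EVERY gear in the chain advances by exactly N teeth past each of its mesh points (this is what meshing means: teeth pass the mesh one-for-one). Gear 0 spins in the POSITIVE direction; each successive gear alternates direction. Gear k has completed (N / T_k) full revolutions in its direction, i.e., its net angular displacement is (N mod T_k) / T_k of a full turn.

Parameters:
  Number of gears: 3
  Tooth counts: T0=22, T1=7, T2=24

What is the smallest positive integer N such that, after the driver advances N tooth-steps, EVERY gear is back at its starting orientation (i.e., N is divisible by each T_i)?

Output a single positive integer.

Answer: 1848

Derivation:
Gear k returns to start when N is a multiple of T_k.
All gears at start simultaneously when N is a common multiple of [22, 7, 24]; the smallest such N is lcm(22, 7, 24).
Start: lcm = T0 = 22
Fold in T1=7: gcd(22, 7) = 1; lcm(22, 7) = 22 * 7 / 1 = 154 / 1 = 154
Fold in T2=24: gcd(154, 24) = 2; lcm(154, 24) = 154 * 24 / 2 = 3696 / 2 = 1848
Full cycle length = 1848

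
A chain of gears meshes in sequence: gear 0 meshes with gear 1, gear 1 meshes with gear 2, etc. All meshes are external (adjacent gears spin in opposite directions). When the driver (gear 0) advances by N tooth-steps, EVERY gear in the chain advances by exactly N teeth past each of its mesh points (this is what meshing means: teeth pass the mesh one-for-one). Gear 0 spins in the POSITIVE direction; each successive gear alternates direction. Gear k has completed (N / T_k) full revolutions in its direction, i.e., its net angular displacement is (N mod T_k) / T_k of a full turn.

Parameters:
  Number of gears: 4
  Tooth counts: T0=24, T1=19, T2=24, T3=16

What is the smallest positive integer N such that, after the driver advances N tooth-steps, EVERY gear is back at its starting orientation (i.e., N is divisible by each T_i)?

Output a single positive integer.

Answer: 912

Derivation:
Gear k returns to start when N is a multiple of T_k.
All gears at start simultaneously when N is a common multiple of [24, 19, 24, 16]; the smallest such N is lcm(24, 19, 24, 16).
Start: lcm = T0 = 24
Fold in T1=19: gcd(24, 19) = 1; lcm(24, 19) = 24 * 19 / 1 = 456 / 1 = 456
Fold in T2=24: gcd(456, 24) = 24; lcm(456, 24) = 456 * 24 / 24 = 10944 / 24 = 456
Fold in T3=16: gcd(456, 16) = 8; lcm(456, 16) = 456 * 16 / 8 = 7296 / 8 = 912
Full cycle length = 912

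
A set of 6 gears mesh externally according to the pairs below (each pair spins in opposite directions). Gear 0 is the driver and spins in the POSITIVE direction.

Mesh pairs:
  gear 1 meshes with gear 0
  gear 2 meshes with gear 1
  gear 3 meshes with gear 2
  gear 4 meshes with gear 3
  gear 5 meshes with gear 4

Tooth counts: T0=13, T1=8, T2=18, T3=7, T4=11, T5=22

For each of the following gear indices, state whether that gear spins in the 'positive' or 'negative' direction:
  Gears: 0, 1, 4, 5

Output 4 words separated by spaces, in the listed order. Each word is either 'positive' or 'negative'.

Answer: positive negative positive negative

Derivation:
Gear 0 (driver): positive (depth 0)
  gear 1: meshes with gear 0 -> depth 1 -> negative (opposite of gear 0)
  gear 2: meshes with gear 1 -> depth 2 -> positive (opposite of gear 1)
  gear 3: meshes with gear 2 -> depth 3 -> negative (opposite of gear 2)
  gear 4: meshes with gear 3 -> depth 4 -> positive (opposite of gear 3)
  gear 5: meshes with gear 4 -> depth 5 -> negative (opposite of gear 4)
Queried indices 0, 1, 4, 5 -> positive, negative, positive, negative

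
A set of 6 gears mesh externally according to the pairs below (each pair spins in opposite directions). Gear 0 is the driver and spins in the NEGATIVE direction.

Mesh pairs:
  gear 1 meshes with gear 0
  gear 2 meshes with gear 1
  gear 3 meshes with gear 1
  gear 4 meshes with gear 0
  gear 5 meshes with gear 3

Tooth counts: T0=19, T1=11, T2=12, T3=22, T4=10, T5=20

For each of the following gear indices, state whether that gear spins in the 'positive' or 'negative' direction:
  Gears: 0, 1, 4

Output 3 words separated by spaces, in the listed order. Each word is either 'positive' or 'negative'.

Gear 0 (driver): negative (depth 0)
  gear 1: meshes with gear 0 -> depth 1 -> positive (opposite of gear 0)
  gear 2: meshes with gear 1 -> depth 2 -> negative (opposite of gear 1)
  gear 3: meshes with gear 1 -> depth 2 -> negative (opposite of gear 1)
  gear 4: meshes with gear 0 -> depth 1 -> positive (opposite of gear 0)
  gear 5: meshes with gear 3 -> depth 3 -> positive (opposite of gear 3)
Queried indices 0, 1, 4 -> negative, positive, positive

Answer: negative positive positive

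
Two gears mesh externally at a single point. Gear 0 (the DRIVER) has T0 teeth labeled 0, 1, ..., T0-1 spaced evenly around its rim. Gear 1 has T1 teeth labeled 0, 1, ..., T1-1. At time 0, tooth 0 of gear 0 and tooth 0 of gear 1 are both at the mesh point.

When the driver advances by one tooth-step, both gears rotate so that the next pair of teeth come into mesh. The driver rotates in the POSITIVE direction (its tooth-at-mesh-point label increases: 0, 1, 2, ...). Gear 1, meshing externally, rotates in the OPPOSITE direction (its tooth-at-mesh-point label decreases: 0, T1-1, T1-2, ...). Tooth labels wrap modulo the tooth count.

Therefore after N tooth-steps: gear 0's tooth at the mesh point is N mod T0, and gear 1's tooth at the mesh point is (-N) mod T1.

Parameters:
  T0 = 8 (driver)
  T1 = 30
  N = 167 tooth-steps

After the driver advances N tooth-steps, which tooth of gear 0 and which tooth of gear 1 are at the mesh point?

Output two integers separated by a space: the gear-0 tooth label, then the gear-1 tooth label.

Gear 0 (driver, T0=8): tooth at mesh = N mod T0
  167 = 20 * 8 + 7, so 167 mod 8 = 7
  gear 0 tooth = 7
Gear 1 (driven, T1=30): tooth at mesh = (-N) mod T1
  167 = 5 * 30 + 17, so 167 mod 30 = 17
  (-167) mod 30 = (-17) mod 30 = 30 - 17 = 13
Mesh after 167 steps: gear-0 tooth 7 meets gear-1 tooth 13

Answer: 7 13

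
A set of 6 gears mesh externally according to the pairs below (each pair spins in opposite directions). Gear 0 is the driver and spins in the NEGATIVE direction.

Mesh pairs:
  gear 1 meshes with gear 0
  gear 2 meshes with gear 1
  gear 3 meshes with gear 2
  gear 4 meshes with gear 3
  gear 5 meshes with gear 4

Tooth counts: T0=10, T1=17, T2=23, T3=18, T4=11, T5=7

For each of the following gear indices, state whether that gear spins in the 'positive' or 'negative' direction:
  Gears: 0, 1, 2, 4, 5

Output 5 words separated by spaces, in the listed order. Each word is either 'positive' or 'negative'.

Gear 0 (driver): negative (depth 0)
  gear 1: meshes with gear 0 -> depth 1 -> positive (opposite of gear 0)
  gear 2: meshes with gear 1 -> depth 2 -> negative (opposite of gear 1)
  gear 3: meshes with gear 2 -> depth 3 -> positive (opposite of gear 2)
  gear 4: meshes with gear 3 -> depth 4 -> negative (opposite of gear 3)
  gear 5: meshes with gear 4 -> depth 5 -> positive (opposite of gear 4)
Queried indices 0, 1, 2, 4, 5 -> negative, positive, negative, negative, positive

Answer: negative positive negative negative positive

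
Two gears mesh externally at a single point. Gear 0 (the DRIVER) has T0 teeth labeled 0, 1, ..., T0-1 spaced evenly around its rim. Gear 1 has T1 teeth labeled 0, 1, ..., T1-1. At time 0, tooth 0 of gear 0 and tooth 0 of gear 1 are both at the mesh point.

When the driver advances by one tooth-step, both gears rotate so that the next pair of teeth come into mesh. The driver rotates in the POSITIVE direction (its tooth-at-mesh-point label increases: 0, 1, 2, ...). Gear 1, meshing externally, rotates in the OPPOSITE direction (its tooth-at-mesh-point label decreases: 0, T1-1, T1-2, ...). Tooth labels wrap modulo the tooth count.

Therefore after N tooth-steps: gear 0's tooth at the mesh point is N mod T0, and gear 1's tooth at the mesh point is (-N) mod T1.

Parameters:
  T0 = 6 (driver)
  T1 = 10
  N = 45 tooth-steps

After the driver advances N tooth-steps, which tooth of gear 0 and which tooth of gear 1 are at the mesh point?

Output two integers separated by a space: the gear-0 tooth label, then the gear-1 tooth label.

Answer: 3 5

Derivation:
Gear 0 (driver, T0=6): tooth at mesh = N mod T0
  45 = 7 * 6 + 3, so 45 mod 6 = 3
  gear 0 tooth = 3
Gear 1 (driven, T1=10): tooth at mesh = (-N) mod T1
  45 = 4 * 10 + 5, so 45 mod 10 = 5
  (-45) mod 10 = (-5) mod 10 = 10 - 5 = 5
Mesh after 45 steps: gear-0 tooth 3 meets gear-1 tooth 5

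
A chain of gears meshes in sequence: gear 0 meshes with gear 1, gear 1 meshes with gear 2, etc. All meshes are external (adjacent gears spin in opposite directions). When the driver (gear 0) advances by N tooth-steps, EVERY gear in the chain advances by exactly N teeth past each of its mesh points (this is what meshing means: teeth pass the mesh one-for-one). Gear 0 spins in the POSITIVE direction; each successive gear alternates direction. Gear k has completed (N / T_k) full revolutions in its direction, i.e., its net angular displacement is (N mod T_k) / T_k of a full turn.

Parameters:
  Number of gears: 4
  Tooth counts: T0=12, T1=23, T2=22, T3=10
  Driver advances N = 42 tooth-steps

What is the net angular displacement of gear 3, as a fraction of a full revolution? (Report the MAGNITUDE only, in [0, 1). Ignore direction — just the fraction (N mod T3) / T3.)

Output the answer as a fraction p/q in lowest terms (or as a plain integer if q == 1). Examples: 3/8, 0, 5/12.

Answer: 1/5

Derivation:
Chain of 4 gears, tooth counts: [12, 23, 22, 10]
  gear 0: T0=12, direction=positive, advance = 42 mod 12 = 6 teeth = 6/12 turn
  gear 1: T1=23, direction=negative, advance = 42 mod 23 = 19 teeth = 19/23 turn
  gear 2: T2=22, direction=positive, advance = 42 mod 22 = 20 teeth = 20/22 turn
  gear 3: T3=10, direction=negative, advance = 42 mod 10 = 2 teeth = 2/10 turn
Gear 3: 42 mod 10 = 2
Fraction = 2 / 10 = 1/5 (gcd(2,10)=2) = 1/5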